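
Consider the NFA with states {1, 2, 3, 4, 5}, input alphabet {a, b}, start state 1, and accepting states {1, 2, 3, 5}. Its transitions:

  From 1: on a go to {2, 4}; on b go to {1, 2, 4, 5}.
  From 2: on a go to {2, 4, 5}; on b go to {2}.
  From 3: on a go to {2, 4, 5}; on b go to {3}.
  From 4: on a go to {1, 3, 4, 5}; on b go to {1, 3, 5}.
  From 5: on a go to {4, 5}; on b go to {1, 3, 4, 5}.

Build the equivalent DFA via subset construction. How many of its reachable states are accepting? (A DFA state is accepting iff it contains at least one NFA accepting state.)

Start state of the DFA: {1}.
{1} --a--> {2, 4}  [new]
{1} --b--> {1, 2, 4, 5}  [new]
{2, 4} --a--> {1, 2, 3, 4, 5}  [new]
{2, 4} --b--> {1, 2, 3, 5}  [new]
{1, 2, 4, 5} --a--> {1, 2, 3, 4, 5}  [seen]
{1, 2, 4, 5} --b--> {1, 2, 3, 4, 5}  [seen]
{1, 2, 3, 4, 5} --a--> {1, 2, 3, 4, 5}  [seen]
{1, 2, 3, 4, 5} --b--> {1, 2, 3, 4, 5}  [seen]
{1, 2, 3, 5} --a--> {2, 4, 5}  [new]
{1, 2, 3, 5} --b--> {1, 2, 3, 4, 5}  [seen]
{2, 4, 5} --a--> {1, 2, 3, 4, 5}  [seen]
{2, 4, 5} --b--> {1, 2, 3, 4, 5}  [seen]
Reachable DFA states: {1}, {2, 4}, {1, 2, 4, 5}, {1, 2, 3, 4, 5}, {1, 2, 3, 5}, {2, 4, 5}.
Accepting DFA states (contain an NFA accepting state): {1}, {2, 4}, {1, 2, 4, 5}, {1, 2, 3, 4, 5}, {1, 2, 3, 5}, {2, 4, 5}.

6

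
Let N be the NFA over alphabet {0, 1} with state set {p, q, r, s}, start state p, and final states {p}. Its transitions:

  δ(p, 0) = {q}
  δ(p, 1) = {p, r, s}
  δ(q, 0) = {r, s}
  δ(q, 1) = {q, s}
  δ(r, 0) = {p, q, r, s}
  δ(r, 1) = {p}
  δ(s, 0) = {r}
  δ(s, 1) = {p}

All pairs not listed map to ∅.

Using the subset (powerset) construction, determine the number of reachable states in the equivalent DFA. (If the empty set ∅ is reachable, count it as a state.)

8

Start state of the DFA: {p}.
{p} --0--> {q}  [new]
{p} --1--> {p, r, s}  [new]
{q} --0--> {r, s}  [new]
{q} --1--> {q, s}  [new]
{p, r, s} --0--> {p, q, r, s}  [new]
{p, r, s} --1--> {p, r, s}  [seen]
{r, s} --0--> {p, q, r, s}  [seen]
{r, s} --1--> {p}  [seen]
{q, s} --0--> {r, s}  [seen]
{q, s} --1--> {p, q, s}  [new]
{p, q, r, s} --0--> {p, q, r, s}  [seen]
{p, q, r, s} --1--> {p, q, r, s}  [seen]
{p, q, s} --0--> {q, r, s}  [new]
{p, q, s} --1--> {p, q, r, s}  [seen]
{q, r, s} --0--> {p, q, r, s}  [seen]
{q, r, s} --1--> {p, q, s}  [seen]
Reachable DFA states: {p}, {q}, {p, r, s}, {r, s}, {q, s}, {p, q, r, s}, {p, q, s}, {q, r, s}.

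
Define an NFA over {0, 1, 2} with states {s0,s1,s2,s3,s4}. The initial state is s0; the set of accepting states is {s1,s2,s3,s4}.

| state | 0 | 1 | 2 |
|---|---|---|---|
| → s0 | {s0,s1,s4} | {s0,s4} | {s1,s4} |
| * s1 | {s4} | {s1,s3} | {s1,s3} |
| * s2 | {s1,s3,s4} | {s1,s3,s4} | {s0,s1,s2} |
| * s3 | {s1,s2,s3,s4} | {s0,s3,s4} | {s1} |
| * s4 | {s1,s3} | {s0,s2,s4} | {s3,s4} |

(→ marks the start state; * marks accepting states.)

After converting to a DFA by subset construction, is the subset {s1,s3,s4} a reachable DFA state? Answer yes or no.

yes

Start state of the DFA: {s0}.
{s0} --0--> {s0,s1,s4}  [new]
{s0} --1--> {s0,s4}  [new]
{s0} --2--> {s1,s4}  [new]
{s0,s1,s4} --0--> {s0,s1,s3,s4}  [new]
{s0,s1,s4} --1--> {s0,s1,s2,s3,s4}  [new]
{s0,s1,s4} --2--> {s1,s3,s4}  [new]
{s0,s4} --0--> {s0,s1,s3,s4}  [seen]
{s0,s4} --1--> {s0,s2,s4}  [new]
{s0,s4} --2--> {s1,s3,s4}  [seen]
{s1,s4} --0--> {s1,s3,s4}  [seen]
{s1,s4} --1--> {s0,s1,s2,s3,s4}  [seen]
{s1,s4} --2--> {s1,s3,s4}  [seen]
{s0,s1,s3,s4} --0--> {s0,s1,s2,s3,s4}  [seen]
{s0,s1,s3,s4} --1--> {s0,s1,s2,s3,s4}  [seen]
{s0,s1,s3,s4} --2--> {s1,s3,s4}  [seen]
{s0,s1,s2,s3,s4} --0--> {s0,s1,s2,s3,s4}  [seen]
{s0,s1,s2,s3,s4} --1--> {s0,s1,s2,s3,s4}  [seen]
{s0,s1,s2,s3,s4} --2--> {s0,s1,s2,s3,s4}  [seen]
{s1,s3,s4} --0--> {s1,s2,s3,s4}  [new]
{s1,s3,s4} --1--> {s0,s1,s2,s3,s4}  [seen]
{s1,s3,s4} --2--> {s1,s3,s4}  [seen]
{s0,s2,s4} --0--> {s0,s1,s3,s4}  [seen]
{s0,s2,s4} --1--> {s0,s1,s2,s3,s4}  [seen]
{s0,s2,s4} --2--> {s0,s1,s2,s3,s4}  [seen]
{s1,s2,s3,s4} --0--> {s1,s2,s3,s4}  [seen]
{s1,s2,s3,s4} --1--> {s0,s1,s2,s3,s4}  [seen]
{s1,s2,s3,s4} --2--> {s0,s1,s2,s3,s4}  [seen]
Reachable DFA states: {s0}, {s0,s1,s4}, {s0,s4}, {s1,s4}, {s0,s1,s3,s4}, {s0,s1,s2,s3,s4}, {s1,s3,s4}, {s0,s2,s4}, {s1,s2,s3,s4}.
{s1,s3,s4} is among them.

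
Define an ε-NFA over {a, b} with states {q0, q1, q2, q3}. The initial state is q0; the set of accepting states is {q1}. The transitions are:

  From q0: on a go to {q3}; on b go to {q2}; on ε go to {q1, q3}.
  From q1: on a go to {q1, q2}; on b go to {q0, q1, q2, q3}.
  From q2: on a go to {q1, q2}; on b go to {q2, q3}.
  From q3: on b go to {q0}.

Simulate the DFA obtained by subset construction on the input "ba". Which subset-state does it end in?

{q1, q2, q3}

Start: {q0, q1, q3}.
δ(q0,b) = {q2}; δ(q1,b) = {q0, q1, q2, q3}; δ(q3,b) = {q0}.
Union: {q0, q1, q2, q3}.
After b: {q0, q1, q2, q3}.
δ(q0,a) = {q3}; δ(q1,a) = {q1, q2}; δ(q2,a) = {q1, q2}; δ(q3,a) = ∅.
Union: {q1, q2, q3}.
After a: {q1, q2, q3}.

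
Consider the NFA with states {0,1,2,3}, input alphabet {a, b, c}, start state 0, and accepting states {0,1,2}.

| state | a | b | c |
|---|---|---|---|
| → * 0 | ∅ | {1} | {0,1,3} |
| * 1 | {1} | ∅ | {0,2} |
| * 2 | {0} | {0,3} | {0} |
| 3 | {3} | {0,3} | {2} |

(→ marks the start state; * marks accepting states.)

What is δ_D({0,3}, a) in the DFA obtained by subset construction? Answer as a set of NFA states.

δ(0,a) = ∅; δ(3,a) = {3}.
Union: {3}.

{3}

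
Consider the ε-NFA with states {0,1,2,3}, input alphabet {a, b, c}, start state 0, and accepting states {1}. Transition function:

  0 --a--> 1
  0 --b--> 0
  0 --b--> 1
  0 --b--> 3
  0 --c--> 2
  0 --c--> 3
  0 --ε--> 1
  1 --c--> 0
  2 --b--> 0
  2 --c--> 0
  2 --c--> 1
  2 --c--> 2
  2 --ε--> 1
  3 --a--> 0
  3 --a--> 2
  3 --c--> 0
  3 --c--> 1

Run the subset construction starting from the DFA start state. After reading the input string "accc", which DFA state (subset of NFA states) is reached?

{0,1,2,3}

Start: {0,1}.
δ(0,a) = {1}; δ(1,a) = ∅.
Union: {1}.
After a: {1}.
δ(1,c) = {0}.
Union: {0}.
ε-closure gives {0,1}.
After c: {0,1}.
δ(0,c) = {2,3}; δ(1,c) = {0}.
Union: {0,2,3}.
ε-closure gives {0,1,2,3}.
After c: {0,1,2,3}.
δ(0,c) = {2,3}; δ(1,c) = {0}; δ(2,c) = {0,1,2}; δ(3,c) = {0,1}.
Union: {0,1,2,3}.
After c: {0,1,2,3}.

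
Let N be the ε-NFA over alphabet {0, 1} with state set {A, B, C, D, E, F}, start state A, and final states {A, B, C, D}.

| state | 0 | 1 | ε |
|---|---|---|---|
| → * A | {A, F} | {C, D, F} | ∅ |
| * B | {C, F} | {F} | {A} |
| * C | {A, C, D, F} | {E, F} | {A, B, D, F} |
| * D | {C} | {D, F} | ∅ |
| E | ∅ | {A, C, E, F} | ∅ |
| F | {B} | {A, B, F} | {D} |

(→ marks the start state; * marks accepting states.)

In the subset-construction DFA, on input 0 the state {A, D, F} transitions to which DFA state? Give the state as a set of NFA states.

δ(A,0) = {A, F}; δ(D,0) = {C}; δ(F,0) = {B}.
Union: {A, B, C, F}.
ε-closure gives {A, B, C, D, F}.

{A, B, C, D, F}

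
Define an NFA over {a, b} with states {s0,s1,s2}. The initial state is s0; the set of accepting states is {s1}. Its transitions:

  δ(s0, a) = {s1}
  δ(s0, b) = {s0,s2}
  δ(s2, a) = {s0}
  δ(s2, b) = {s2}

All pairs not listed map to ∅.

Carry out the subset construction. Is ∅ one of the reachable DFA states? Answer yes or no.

yes

Start state of the DFA: {s0}.
{s0} --a--> {s1}  [new]
{s0} --b--> {s0,s2}  [new]
{s1} --a--> ∅  [new]
{s1} --b--> ∅  [seen]
{s0,s2} --a--> {s0,s1}  [new]
{s0,s2} --b--> {s0,s2}  [seen]
∅ --a--> ∅  [seen]
∅ --b--> ∅  [seen]
{s0,s1} --a--> {s1}  [seen]
{s0,s1} --b--> {s0,s2}  [seen]
Reachable DFA states: {s0}, {s1}, {s0,s2}, ∅, {s0,s1}.
∅ is among them.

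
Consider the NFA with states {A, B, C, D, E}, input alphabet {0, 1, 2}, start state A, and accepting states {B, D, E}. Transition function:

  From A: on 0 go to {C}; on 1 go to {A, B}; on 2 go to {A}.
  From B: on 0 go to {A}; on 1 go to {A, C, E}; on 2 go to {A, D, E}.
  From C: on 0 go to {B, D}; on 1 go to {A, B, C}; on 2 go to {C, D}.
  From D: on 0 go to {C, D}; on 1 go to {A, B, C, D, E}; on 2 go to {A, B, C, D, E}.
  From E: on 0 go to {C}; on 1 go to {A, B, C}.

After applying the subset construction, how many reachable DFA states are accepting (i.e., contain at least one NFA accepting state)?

Start state of the DFA: {A}.
{A} --0--> {C}  [new]
{A} --1--> {A, B}  [new]
{A} --2--> {A}  [seen]
{C} --0--> {B, D}  [new]
{C} --1--> {A, B, C}  [new]
{C} --2--> {C, D}  [new]
{A, B} --0--> {A, C}  [new]
{A, B} --1--> {A, B, C, E}  [new]
{A, B} --2--> {A, D, E}  [new]
{B, D} --0--> {A, C, D}  [new]
{B, D} --1--> {A, B, C, D, E}  [new]
{B, D} --2--> {A, B, C, D, E}  [seen]
{A, B, C} --0--> {A, B, C, D}  [new]
{A, B, C} --1--> {A, B, C, E}  [seen]
{A, B, C} --2--> {A, C, D, E}  [new]
{C, D} --0--> {B, C, D}  [new]
{C, D} --1--> {A, B, C, D, E}  [seen]
{C, D} --2--> {A, B, C, D, E}  [seen]
{A, C} --0--> {B, C, D}  [seen]
{A, C} --1--> {A, B, C}  [seen]
{A, C} --2--> {A, C, D}  [seen]
{A, B, C, E} --0--> {A, B, C, D}  [seen]
{A, B, C, E} --1--> {A, B, C, E}  [seen]
{A, B, C, E} --2--> {A, C, D, E}  [seen]
{A, D, E} --0--> {C, D}  [seen]
{A, D, E} --1--> {A, B, C, D, E}  [seen]
{A, D, E} --2--> {A, B, C, D, E}  [seen]
{A, C, D} --0--> {B, C, D}  [seen]
{A, C, D} --1--> {A, B, C, D, E}  [seen]
{A, C, D} --2--> {A, B, C, D, E}  [seen]
{A, B, C, D, E} --0--> {A, B, C, D}  [seen]
{A, B, C, D, E} --1--> {A, B, C, D, E}  [seen]
{A, B, C, D, E} --2--> {A, B, C, D, E}  [seen]
{A, B, C, D} --0--> {A, B, C, D}  [seen]
{A, B, C, D} --1--> {A, B, C, D, E}  [seen]
{A, B, C, D} --2--> {A, B, C, D, E}  [seen]
{A, C, D, E} --0--> {B, C, D}  [seen]
{A, C, D, E} --1--> {A, B, C, D, E}  [seen]
{A, C, D, E} --2--> {A, B, C, D, E}  [seen]
{B, C, D} --0--> {A, B, C, D}  [seen]
{B, C, D} --1--> {A, B, C, D, E}  [seen]
{B, C, D} --2--> {A, B, C, D, E}  [seen]
Reachable DFA states: {A}, {C}, {A, B}, {B, D}, {A, B, C}, {C, D}, {A, C}, {A, B, C, E}, {A, D, E}, {A, C, D}, {A, B, C, D, E}, {A, B, C, D}, {A, C, D, E}, {B, C, D}.
Accepting DFA states (contain an NFA accepting state): {A, B}, {B, D}, {A, B, C}, {C, D}, {A, B, C, E}, {A, D, E}, {A, C, D}, {A, B, C, D, E}, {A, B, C, D}, {A, C, D, E}, {B, C, D}.

11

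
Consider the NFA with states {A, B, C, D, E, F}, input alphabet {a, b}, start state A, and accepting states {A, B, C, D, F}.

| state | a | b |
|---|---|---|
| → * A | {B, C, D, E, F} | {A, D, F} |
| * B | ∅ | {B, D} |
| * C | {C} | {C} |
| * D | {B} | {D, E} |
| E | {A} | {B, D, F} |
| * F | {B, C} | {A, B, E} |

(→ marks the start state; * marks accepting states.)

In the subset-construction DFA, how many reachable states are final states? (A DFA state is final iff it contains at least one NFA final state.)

7

Start state of the DFA: {A}.
{A} --a--> {B, C, D, E, F}  [new]
{A} --b--> {A, D, F}  [new]
{B, C, D, E, F} --a--> {A, B, C}  [new]
{B, C, D, E, F} --b--> {A, B, C, D, E, F}  [new]
{A, D, F} --a--> {B, C, D, E, F}  [seen]
{A, D, F} --b--> {A, B, D, E, F}  [new]
{A, B, C} --a--> {B, C, D, E, F}  [seen]
{A, B, C} --b--> {A, B, C, D, F}  [new]
{A, B, C, D, E, F} --a--> {A, B, C, D, E, F}  [seen]
{A, B, C, D, E, F} --b--> {A, B, C, D, E, F}  [seen]
{A, B, D, E, F} --a--> {A, B, C, D, E, F}  [seen]
{A, B, D, E, F} --b--> {A, B, D, E, F}  [seen]
{A, B, C, D, F} --a--> {B, C, D, E, F}  [seen]
{A, B, C, D, F} --b--> {A, B, C, D, E, F}  [seen]
Reachable DFA states: {A}, {B, C, D, E, F}, {A, D, F}, {A, B, C}, {A, B, C, D, E, F}, {A, B, D, E, F}, {A, B, C, D, F}.
Accepting DFA states (contain an NFA accepting state): {A}, {B, C, D, E, F}, {A, D, F}, {A, B, C}, {A, B, C, D, E, F}, {A, B, D, E, F}, {A, B, C, D, F}.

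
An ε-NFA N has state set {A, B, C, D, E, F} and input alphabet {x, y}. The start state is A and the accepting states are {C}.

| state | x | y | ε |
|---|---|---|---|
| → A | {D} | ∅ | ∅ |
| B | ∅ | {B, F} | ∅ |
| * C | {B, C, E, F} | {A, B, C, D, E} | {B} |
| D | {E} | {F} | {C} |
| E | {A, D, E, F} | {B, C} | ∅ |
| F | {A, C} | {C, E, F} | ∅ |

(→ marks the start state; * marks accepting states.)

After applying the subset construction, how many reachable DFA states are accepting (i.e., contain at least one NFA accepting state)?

Start state of the DFA: {A} (ε-closure of the NFA start).
{A} --x--> {B, C, D}  [new]
{A} --y--> ∅  [new]
{B, C, D} --x--> {B, C, E, F}  [new]
{B, C, D} --y--> {A, B, C, D, E, F}  [new]
∅ --x--> ∅  [seen]
∅ --y--> ∅  [seen]
{B, C, E, F} --x--> {A, B, C, D, E, F}  [seen]
{B, C, E, F} --y--> {A, B, C, D, E, F}  [seen]
{A, B, C, D, E, F} --x--> {A, B, C, D, E, F}  [seen]
{A, B, C, D, E, F} --y--> {A, B, C, D, E, F}  [seen]
Reachable DFA states: {A}, {B, C, D}, ∅, {B, C, E, F}, {A, B, C, D, E, F}.
Accepting DFA states (contain an NFA accepting state): {B, C, D}, {B, C, E, F}, {A, B, C, D, E, F}.

3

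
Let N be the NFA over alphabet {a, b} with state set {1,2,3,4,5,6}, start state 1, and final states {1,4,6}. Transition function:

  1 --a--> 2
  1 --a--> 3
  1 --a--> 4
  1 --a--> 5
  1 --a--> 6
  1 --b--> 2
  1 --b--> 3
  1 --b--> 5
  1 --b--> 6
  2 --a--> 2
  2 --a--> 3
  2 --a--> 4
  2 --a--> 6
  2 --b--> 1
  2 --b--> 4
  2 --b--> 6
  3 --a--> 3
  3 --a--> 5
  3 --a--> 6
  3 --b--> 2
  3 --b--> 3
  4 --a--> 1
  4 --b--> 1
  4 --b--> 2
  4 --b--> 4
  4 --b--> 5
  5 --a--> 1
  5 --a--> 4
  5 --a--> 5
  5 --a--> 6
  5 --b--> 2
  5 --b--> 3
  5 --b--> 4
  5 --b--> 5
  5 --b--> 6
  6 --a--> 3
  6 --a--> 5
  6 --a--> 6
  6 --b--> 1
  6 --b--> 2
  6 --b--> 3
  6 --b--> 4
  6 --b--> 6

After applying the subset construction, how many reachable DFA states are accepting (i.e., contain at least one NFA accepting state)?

Start state of the DFA: {1}.
{1} --a--> {2,3,4,5,6}  [new]
{1} --b--> {2,3,5,6}  [new]
{2,3,4,5,6} --a--> {1,2,3,4,5,6}  [new]
{2,3,4,5,6} --b--> {1,2,3,4,5,6}  [seen]
{2,3,5,6} --a--> {1,2,3,4,5,6}  [seen]
{2,3,5,6} --b--> {1,2,3,4,5,6}  [seen]
{1,2,3,4,5,6} --a--> {1,2,3,4,5,6}  [seen]
{1,2,3,4,5,6} --b--> {1,2,3,4,5,6}  [seen]
Reachable DFA states: {1}, {2,3,4,5,6}, {2,3,5,6}, {1,2,3,4,5,6}.
Accepting DFA states (contain an NFA accepting state): {1}, {2,3,4,5,6}, {2,3,5,6}, {1,2,3,4,5,6}.

4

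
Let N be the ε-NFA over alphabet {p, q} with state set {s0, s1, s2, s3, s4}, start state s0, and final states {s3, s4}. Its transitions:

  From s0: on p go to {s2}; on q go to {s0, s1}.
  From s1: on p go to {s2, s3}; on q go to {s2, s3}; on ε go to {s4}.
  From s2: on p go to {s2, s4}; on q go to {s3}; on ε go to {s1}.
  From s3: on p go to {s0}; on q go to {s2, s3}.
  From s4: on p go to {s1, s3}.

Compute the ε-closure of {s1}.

{s1, s4}

Begin with {s1}.
s1 →ε {s4}; add s4.
ε-closure = {s1, s4}.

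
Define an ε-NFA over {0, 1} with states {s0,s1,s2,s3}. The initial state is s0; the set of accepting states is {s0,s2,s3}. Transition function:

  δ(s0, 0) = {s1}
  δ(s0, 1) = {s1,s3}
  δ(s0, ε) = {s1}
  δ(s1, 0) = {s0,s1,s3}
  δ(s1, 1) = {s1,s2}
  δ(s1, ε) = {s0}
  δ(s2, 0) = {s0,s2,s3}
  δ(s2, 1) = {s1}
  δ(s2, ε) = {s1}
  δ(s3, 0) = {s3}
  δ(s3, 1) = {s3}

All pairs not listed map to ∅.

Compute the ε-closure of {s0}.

{s0,s1}

Begin with {s0}.
s0 →ε {s1}; add s1.
ε-closure = {s0,s1}.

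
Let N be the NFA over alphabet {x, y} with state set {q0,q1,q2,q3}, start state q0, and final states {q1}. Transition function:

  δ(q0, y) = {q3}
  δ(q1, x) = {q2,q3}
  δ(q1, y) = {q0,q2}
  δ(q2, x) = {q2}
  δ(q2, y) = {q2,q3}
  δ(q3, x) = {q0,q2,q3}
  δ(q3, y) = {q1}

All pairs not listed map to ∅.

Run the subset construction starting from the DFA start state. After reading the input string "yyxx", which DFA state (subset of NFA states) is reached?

{q0,q2,q3}

Start: {q0}.
δ(q0,y) = {q3}.
Union: {q3}.
After y: {q3}.
δ(q3,y) = {q1}.
Union: {q1}.
After y: {q1}.
δ(q1,x) = {q2,q3}.
Union: {q2,q3}.
After x: {q2,q3}.
δ(q2,x) = {q2}; δ(q3,x) = {q0,q2,q3}.
Union: {q0,q2,q3}.
After x: {q0,q2,q3}.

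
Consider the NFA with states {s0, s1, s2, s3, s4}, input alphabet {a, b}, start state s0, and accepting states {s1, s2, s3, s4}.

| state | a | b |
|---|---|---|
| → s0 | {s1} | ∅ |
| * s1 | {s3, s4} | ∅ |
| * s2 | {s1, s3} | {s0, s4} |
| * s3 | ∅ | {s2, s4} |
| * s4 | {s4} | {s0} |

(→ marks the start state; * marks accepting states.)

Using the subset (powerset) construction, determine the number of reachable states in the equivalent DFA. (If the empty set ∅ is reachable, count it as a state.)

9

Start state of the DFA: {s0}.
{s0} --a--> {s1}  [new]
{s0} --b--> ∅  [new]
{s1} --a--> {s3, s4}  [new]
{s1} --b--> ∅  [seen]
∅ --a--> ∅  [seen]
∅ --b--> ∅  [seen]
{s3, s4} --a--> {s4}  [new]
{s3, s4} --b--> {s0, s2, s4}  [new]
{s4} --a--> {s4}  [seen]
{s4} --b--> {s0}  [seen]
{s0, s2, s4} --a--> {s1, s3, s4}  [new]
{s0, s2, s4} --b--> {s0, s4}  [new]
{s1, s3, s4} --a--> {s3, s4}  [seen]
{s1, s3, s4} --b--> {s0, s2, s4}  [seen]
{s0, s4} --a--> {s1, s4}  [new]
{s0, s4} --b--> {s0}  [seen]
{s1, s4} --a--> {s3, s4}  [seen]
{s1, s4} --b--> {s0}  [seen]
Reachable DFA states: {s0}, {s1}, ∅, {s3, s4}, {s4}, {s0, s2, s4}, {s1, s3, s4}, {s0, s4}, {s1, s4}.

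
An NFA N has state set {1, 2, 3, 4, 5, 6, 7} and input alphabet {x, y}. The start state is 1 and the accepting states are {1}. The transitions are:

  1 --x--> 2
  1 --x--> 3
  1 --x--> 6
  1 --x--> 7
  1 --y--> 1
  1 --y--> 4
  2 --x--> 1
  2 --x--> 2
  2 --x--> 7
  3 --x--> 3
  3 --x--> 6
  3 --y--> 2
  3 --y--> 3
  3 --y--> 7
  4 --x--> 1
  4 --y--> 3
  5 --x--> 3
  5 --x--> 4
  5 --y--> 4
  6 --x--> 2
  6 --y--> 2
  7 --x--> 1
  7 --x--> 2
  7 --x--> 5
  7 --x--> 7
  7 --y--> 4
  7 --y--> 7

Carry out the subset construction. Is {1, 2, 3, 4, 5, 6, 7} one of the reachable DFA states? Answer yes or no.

Start state of the DFA: {1}.
{1} --x--> {2, 3, 6, 7}  [new]
{1} --y--> {1, 4}  [new]
{2, 3, 6, 7} --x--> {1, 2, 3, 5, 6, 7}  [new]
{2, 3, 6, 7} --y--> {2, 3, 4, 7}  [new]
{1, 4} --x--> {1, 2, 3, 6, 7}  [new]
{1, 4} --y--> {1, 3, 4}  [new]
{1, 2, 3, 5, 6, 7} --x--> {1, 2, 3, 4, 5, 6, 7}  [new]
{1, 2, 3, 5, 6, 7} --y--> {1, 2, 3, 4, 7}  [new]
{2, 3, 4, 7} --x--> {1, 2, 3, 5, 6, 7}  [seen]
{2, 3, 4, 7} --y--> {2, 3, 4, 7}  [seen]
{1, 2, 3, 6, 7} --x--> {1, 2, 3, 5, 6, 7}  [seen]
{1, 2, 3, 6, 7} --y--> {1, 2, 3, 4, 7}  [seen]
{1, 3, 4} --x--> {1, 2, 3, 6, 7}  [seen]
{1, 3, 4} --y--> {1, 2, 3, 4, 7}  [seen]
{1, 2, 3, 4, 5, 6, 7} --x--> {1, 2, 3, 4, 5, 6, 7}  [seen]
{1, 2, 3, 4, 5, 6, 7} --y--> {1, 2, 3, 4, 7}  [seen]
{1, 2, 3, 4, 7} --x--> {1, 2, 3, 5, 6, 7}  [seen]
{1, 2, 3, 4, 7} --y--> {1, 2, 3, 4, 7}  [seen]
Reachable DFA states: {1}, {2, 3, 6, 7}, {1, 4}, {1, 2, 3, 5, 6, 7}, {2, 3, 4, 7}, {1, 2, 3, 6, 7}, {1, 3, 4}, {1, 2, 3, 4, 5, 6, 7}, {1, 2, 3, 4, 7}.
{1, 2, 3, 4, 5, 6, 7} is among them.

yes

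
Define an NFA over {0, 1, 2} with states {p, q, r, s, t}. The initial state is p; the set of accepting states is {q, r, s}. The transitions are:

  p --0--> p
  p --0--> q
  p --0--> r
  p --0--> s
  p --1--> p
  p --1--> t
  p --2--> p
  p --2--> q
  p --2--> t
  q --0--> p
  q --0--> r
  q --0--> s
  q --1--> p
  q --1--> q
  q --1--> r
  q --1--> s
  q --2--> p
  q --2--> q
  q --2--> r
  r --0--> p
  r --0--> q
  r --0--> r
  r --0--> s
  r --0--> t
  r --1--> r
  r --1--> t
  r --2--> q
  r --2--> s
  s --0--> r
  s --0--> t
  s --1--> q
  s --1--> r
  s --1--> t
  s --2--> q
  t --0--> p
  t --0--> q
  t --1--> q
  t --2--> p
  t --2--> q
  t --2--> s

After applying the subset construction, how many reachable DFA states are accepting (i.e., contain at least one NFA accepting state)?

4

Start state of the DFA: {p}.
{p} --0--> {p, q, r, s}  [new]
{p} --1--> {p, t}  [new]
{p} --2--> {p, q, t}  [new]
{p, q, r, s} --0--> {p, q, r, s, t}  [new]
{p, q, r, s} --1--> {p, q, r, s, t}  [seen]
{p, q, r, s} --2--> {p, q, r, s, t}  [seen]
{p, t} --0--> {p, q, r, s}  [seen]
{p, t} --1--> {p, q, t}  [seen]
{p, t} --2--> {p, q, s, t}  [new]
{p, q, t} --0--> {p, q, r, s}  [seen]
{p, q, t} --1--> {p, q, r, s, t}  [seen]
{p, q, t} --2--> {p, q, r, s, t}  [seen]
{p, q, r, s, t} --0--> {p, q, r, s, t}  [seen]
{p, q, r, s, t} --1--> {p, q, r, s, t}  [seen]
{p, q, r, s, t} --2--> {p, q, r, s, t}  [seen]
{p, q, s, t} --0--> {p, q, r, s, t}  [seen]
{p, q, s, t} --1--> {p, q, r, s, t}  [seen]
{p, q, s, t} --2--> {p, q, r, s, t}  [seen]
Reachable DFA states: {p}, {p, q, r, s}, {p, t}, {p, q, t}, {p, q, r, s, t}, {p, q, s, t}.
Accepting DFA states (contain an NFA accepting state): {p, q, r, s}, {p, q, t}, {p, q, r, s, t}, {p, q, s, t}.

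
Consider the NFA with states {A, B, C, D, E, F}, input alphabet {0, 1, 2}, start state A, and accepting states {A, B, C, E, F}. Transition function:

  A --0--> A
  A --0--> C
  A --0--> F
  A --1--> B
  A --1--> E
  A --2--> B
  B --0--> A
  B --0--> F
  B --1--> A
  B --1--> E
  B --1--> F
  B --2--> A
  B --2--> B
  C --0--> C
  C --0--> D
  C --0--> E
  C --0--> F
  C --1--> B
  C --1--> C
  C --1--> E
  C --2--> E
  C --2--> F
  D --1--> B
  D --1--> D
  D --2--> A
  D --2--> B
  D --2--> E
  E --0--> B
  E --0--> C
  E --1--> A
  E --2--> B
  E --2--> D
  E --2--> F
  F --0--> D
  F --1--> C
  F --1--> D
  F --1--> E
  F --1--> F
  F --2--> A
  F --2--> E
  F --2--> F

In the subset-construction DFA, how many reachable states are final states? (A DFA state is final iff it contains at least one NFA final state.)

16

Start state of the DFA: {A}.
{A} --0--> {A, C, F}  [new]
{A} --1--> {B, E}  [new]
{A} --2--> {B}  [new]
{A, C, F} --0--> {A, C, D, E, F}  [new]
{A, C, F} --1--> {B, C, D, E, F}  [new]
{A, C, F} --2--> {A, B, E, F}  [new]
{B, E} --0--> {A, B, C, F}  [new]
{B, E} --1--> {A, E, F}  [new]
{B, E} --2--> {A, B, D, F}  [new]
{B} --0--> {A, F}  [new]
{B} --1--> {A, E, F}  [seen]
{B} --2--> {A, B}  [new]
{A, C, D, E, F} --0--> {A, B, C, D, E, F}  [new]
{A, C, D, E, F} --1--> {A, B, C, D, E, F}  [seen]
{A, C, D, E, F} --2--> {A, B, D, E, F}  [new]
{B, C, D, E, F} --0--> {A, B, C, D, E, F}  [seen]
{B, C, D, E, F} --1--> {A, B, C, D, E, F}  [seen]
{B, C, D, E, F} --2--> {A, B, D, E, F}  [seen]
{A, B, E, F} --0--> {A, B, C, D, F}  [new]
{A, B, E, F} --1--> {A, B, C, D, E, F}  [seen]
{A, B, E, F} --2--> {A, B, D, E, F}  [seen]
{A, B, C, F} --0--> {A, C, D, E, F}  [seen]
{A, B, C, F} --1--> {A, B, C, D, E, F}  [seen]
{A, B, C, F} --2--> {A, B, E, F}  [seen]
{A, E, F} --0--> {A, B, C, D, F}  [seen]
{A, E, F} --1--> {A, B, C, D, E, F}  [seen]
{A, E, F} --2--> {A, B, D, E, F}  [seen]
{A, B, D, F} --0--> {A, C, D, F}  [new]
{A, B, D, F} --1--> {A, B, C, D, E, F}  [seen]
{A, B, D, F} --2--> {A, B, E, F}  [seen]
{A, F} --0--> {A, C, D, F}  [seen]
{A, F} --1--> {B, C, D, E, F}  [seen]
{A, F} --2--> {A, B, E, F}  [seen]
{A, B} --0--> {A, C, F}  [seen]
{A, B} --1--> {A, B, E, F}  [seen]
{A, B} --2--> {A, B}  [seen]
{A, B, C, D, E, F} --0--> {A, B, C, D, E, F}  [seen]
{A, B, C, D, E, F} --1--> {A, B, C, D, E, F}  [seen]
{A, B, C, D, E, F} --2--> {A, B, D, E, F}  [seen]
{A, B, D, E, F} --0--> {A, B, C, D, F}  [seen]
{A, B, D, E, F} --1--> {A, B, C, D, E, F}  [seen]
{A, B, D, E, F} --2--> {A, B, D, E, F}  [seen]
{A, B, C, D, F} --0--> {A, C, D, E, F}  [seen]
{A, B, C, D, F} --1--> {A, B, C, D, E, F}  [seen]
{A, B, C, D, F} --2--> {A, B, E, F}  [seen]
{A, C, D, F} --0--> {A, C, D, E, F}  [seen]
{A, C, D, F} --1--> {B, C, D, E, F}  [seen]
{A, C, D, F} --2--> {A, B, E, F}  [seen]
Reachable DFA states: {A}, {A, C, F}, {B, E}, {B}, {A, C, D, E, F}, {B, C, D, E, F}, {A, B, E, F}, {A, B, C, F}, {A, E, F}, {A, B, D, F}, {A, F}, {A, B}, {A, B, C, D, E, F}, {A, B, D, E, F}, {A, B, C, D, F}, {A, C, D, F}.
Accepting DFA states (contain an NFA accepting state): {A}, {A, C, F}, {B, E}, {B}, {A, C, D, E, F}, {B, C, D, E, F}, {A, B, E, F}, {A, B, C, F}, {A, E, F}, {A, B, D, F}, {A, F}, {A, B}, {A, B, C, D, E, F}, {A, B, D, E, F}, {A, B, C, D, F}, {A, C, D, F}.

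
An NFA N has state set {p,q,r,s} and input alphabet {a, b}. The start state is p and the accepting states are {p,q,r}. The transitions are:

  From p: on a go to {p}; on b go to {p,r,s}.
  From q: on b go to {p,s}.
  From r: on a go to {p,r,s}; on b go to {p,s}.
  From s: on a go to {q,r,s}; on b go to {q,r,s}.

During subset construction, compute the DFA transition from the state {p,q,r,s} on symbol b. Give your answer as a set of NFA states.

{p,q,r,s}

δ(p,b) = {p,r,s}; δ(q,b) = {p,s}; δ(r,b) = {p,s}; δ(s,b) = {q,r,s}.
Union: {p,q,r,s}.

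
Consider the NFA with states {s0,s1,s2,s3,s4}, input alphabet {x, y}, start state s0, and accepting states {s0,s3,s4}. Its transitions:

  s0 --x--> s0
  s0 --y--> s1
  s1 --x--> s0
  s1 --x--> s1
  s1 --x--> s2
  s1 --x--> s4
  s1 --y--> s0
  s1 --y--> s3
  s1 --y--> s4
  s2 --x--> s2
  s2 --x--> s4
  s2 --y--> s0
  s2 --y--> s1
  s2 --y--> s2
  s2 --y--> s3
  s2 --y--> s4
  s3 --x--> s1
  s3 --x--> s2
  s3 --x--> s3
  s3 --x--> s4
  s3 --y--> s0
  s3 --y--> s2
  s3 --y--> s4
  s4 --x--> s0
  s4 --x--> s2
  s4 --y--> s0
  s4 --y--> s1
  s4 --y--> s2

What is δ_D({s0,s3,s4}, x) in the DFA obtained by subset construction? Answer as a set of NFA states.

δ(s0,x) = {s0}; δ(s3,x) = {s1,s2,s3,s4}; δ(s4,x) = {s0,s2}.
Union: {s0,s1,s2,s3,s4}.

{s0,s1,s2,s3,s4}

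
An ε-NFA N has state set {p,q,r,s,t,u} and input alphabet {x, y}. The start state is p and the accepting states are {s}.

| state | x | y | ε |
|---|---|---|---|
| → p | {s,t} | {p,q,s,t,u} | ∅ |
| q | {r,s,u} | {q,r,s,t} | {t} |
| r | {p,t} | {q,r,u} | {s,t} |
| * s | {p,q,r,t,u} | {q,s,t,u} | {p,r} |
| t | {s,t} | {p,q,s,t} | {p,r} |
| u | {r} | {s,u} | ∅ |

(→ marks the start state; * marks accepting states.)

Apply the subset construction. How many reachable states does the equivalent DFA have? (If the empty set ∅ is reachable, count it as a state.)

Start state of the DFA: {p} (ε-closure of the NFA start).
{p} --x--> {p,r,s,t}  [new]
{p} --y--> {p,q,r,s,t,u}  [new]
{p,r,s,t} --x--> {p,q,r,s,t,u}  [seen]
{p,r,s,t} --y--> {p,q,r,s,t,u}  [seen]
{p,q,r,s,t,u} --x--> {p,q,r,s,t,u}  [seen]
{p,q,r,s,t,u} --y--> {p,q,r,s,t,u}  [seen]
Reachable DFA states: {p}, {p,r,s,t}, {p,q,r,s,t,u}.

3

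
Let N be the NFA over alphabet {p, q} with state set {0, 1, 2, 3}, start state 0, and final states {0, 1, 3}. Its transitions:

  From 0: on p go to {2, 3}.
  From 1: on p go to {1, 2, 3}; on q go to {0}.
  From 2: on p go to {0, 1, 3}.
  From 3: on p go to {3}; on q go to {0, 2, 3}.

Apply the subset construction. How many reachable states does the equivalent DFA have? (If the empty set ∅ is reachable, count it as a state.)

7

Start state of the DFA: {0}.
{0} --p--> {2, 3}  [new]
{0} --q--> ∅  [new]
{2, 3} --p--> {0, 1, 3}  [new]
{2, 3} --q--> {0, 2, 3}  [new]
∅ --p--> ∅  [seen]
∅ --q--> ∅  [seen]
{0, 1, 3} --p--> {1, 2, 3}  [new]
{0, 1, 3} --q--> {0, 2, 3}  [seen]
{0, 2, 3} --p--> {0, 1, 2, 3}  [new]
{0, 2, 3} --q--> {0, 2, 3}  [seen]
{1, 2, 3} --p--> {0, 1, 2, 3}  [seen]
{1, 2, 3} --q--> {0, 2, 3}  [seen]
{0, 1, 2, 3} --p--> {0, 1, 2, 3}  [seen]
{0, 1, 2, 3} --q--> {0, 2, 3}  [seen]
Reachable DFA states: {0}, {2, 3}, ∅, {0, 1, 3}, {0, 2, 3}, {1, 2, 3}, {0, 1, 2, 3}.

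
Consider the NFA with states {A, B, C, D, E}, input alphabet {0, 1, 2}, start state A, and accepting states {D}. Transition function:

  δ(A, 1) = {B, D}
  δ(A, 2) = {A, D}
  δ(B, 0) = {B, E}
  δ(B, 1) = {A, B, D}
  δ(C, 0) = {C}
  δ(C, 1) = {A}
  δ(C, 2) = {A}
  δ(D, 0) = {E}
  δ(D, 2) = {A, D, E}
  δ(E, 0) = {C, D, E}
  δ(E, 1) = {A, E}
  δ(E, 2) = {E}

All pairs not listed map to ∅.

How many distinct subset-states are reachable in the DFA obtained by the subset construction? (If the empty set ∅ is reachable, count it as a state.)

Start state of the DFA: {A}.
{A} --0--> ∅  [new]
{A} --1--> {B, D}  [new]
{A} --2--> {A, D}  [new]
∅ --0--> ∅  [seen]
∅ --1--> ∅  [seen]
∅ --2--> ∅  [seen]
{B, D} --0--> {B, E}  [new]
{B, D} --1--> {A, B, D}  [new]
{B, D} --2--> {A, D, E}  [new]
{A, D} --0--> {E}  [new]
{A, D} --1--> {B, D}  [seen]
{A, D} --2--> {A, D, E}  [seen]
{B, E} --0--> {B, C, D, E}  [new]
{B, E} --1--> {A, B, D, E}  [new]
{B, E} --2--> {E}  [seen]
{A, B, D} --0--> {B, E}  [seen]
{A, B, D} --1--> {A, B, D}  [seen]
{A, B, D} --2--> {A, D, E}  [seen]
{A, D, E} --0--> {C, D, E}  [new]
{A, D, E} --1--> {A, B, D, E}  [seen]
{A, D, E} --2--> {A, D, E}  [seen]
{E} --0--> {C, D, E}  [seen]
{E} --1--> {A, E}  [new]
{E} --2--> {E}  [seen]
{B, C, D, E} --0--> {B, C, D, E}  [seen]
{B, C, D, E} --1--> {A, B, D, E}  [seen]
{B, C, D, E} --2--> {A, D, E}  [seen]
{A, B, D, E} --0--> {B, C, D, E}  [seen]
{A, B, D, E} --1--> {A, B, D, E}  [seen]
{A, B, D, E} --2--> {A, D, E}  [seen]
{C, D, E} --0--> {C, D, E}  [seen]
{C, D, E} --1--> {A, E}  [seen]
{C, D, E} --2--> {A, D, E}  [seen]
{A, E} --0--> {C, D, E}  [seen]
{A, E} --1--> {A, B, D, E}  [seen]
{A, E} --2--> {A, D, E}  [seen]
Reachable DFA states: {A}, ∅, {B, D}, {A, D}, {B, E}, {A, B, D}, {A, D, E}, {E}, {B, C, D, E}, {A, B, D, E}, {C, D, E}, {A, E}.

12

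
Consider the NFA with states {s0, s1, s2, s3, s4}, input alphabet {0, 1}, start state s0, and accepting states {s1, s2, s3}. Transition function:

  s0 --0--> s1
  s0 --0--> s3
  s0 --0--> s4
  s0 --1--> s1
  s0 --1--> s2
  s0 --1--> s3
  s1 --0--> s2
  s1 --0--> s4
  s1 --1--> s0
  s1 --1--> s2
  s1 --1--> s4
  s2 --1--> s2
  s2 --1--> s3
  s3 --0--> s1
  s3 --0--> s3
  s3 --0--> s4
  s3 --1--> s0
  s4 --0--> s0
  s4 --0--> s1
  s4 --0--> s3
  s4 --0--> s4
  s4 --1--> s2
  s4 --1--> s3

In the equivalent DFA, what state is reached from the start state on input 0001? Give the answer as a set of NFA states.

{s0, s1, s2, s3, s4}

Start: {s0}.
δ(s0,0) = {s1, s3, s4}.
Union: {s1, s3, s4}.
After 0: {s1, s3, s4}.
δ(s1,0) = {s2, s4}; δ(s3,0) = {s1, s3, s4}; δ(s4,0) = {s0, s1, s3, s4}.
Union: {s0, s1, s2, s3, s4}.
After 0: {s0, s1, s2, s3, s4}.
δ(s0,0) = {s1, s3, s4}; δ(s1,0) = {s2, s4}; δ(s2,0) = ∅; δ(s3,0) = {s1, s3, s4}; δ(s4,0) = {s0, s1, s3, s4}.
Union: {s0, s1, s2, s3, s4}.
After 0: {s0, s1, s2, s3, s4}.
δ(s0,1) = {s1, s2, s3}; δ(s1,1) = {s0, s2, s4}; δ(s2,1) = {s2, s3}; δ(s3,1) = {s0}; δ(s4,1) = {s2, s3}.
Union: {s0, s1, s2, s3, s4}.
After 1: {s0, s1, s2, s3, s4}.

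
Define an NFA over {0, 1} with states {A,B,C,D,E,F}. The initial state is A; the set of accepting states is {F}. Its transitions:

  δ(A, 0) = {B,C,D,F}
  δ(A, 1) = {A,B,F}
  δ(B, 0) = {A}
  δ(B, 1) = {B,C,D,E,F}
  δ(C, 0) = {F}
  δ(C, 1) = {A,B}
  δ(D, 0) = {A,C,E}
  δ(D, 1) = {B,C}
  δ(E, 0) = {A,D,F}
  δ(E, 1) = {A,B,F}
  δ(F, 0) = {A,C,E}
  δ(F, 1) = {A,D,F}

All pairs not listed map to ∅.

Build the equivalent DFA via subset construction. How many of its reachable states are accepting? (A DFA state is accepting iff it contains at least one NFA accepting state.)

5

Start state of the DFA: {A}.
{A} --0--> {B,C,D,F}  [new]
{A} --1--> {A,B,F}  [new]
{B,C,D,F} --0--> {A,C,E,F}  [new]
{B,C,D,F} --1--> {A,B,C,D,E,F}  [new]
{A,B,F} --0--> {A,B,C,D,E,F}  [seen]
{A,B,F} --1--> {A,B,C,D,E,F}  [seen]
{A,C,E,F} --0--> {A,B,C,D,E,F}  [seen]
{A,C,E,F} --1--> {A,B,D,F}  [new]
{A,B,C,D,E,F} --0--> {A,B,C,D,E,F}  [seen]
{A,B,C,D,E,F} --1--> {A,B,C,D,E,F}  [seen]
{A,B,D,F} --0--> {A,B,C,D,E,F}  [seen]
{A,B,D,F} --1--> {A,B,C,D,E,F}  [seen]
Reachable DFA states: {A}, {B,C,D,F}, {A,B,F}, {A,C,E,F}, {A,B,C,D,E,F}, {A,B,D,F}.
Accepting DFA states (contain an NFA accepting state): {B,C,D,F}, {A,B,F}, {A,C,E,F}, {A,B,C,D,E,F}, {A,B,D,F}.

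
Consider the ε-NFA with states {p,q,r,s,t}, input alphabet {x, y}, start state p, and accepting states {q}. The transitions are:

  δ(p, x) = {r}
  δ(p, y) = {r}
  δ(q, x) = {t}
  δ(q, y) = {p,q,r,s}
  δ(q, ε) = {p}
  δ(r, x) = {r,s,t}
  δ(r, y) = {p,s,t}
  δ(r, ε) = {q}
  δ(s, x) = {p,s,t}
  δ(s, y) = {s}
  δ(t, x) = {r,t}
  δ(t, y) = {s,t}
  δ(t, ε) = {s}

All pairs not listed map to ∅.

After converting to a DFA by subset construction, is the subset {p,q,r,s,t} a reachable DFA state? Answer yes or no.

yes

Start state of the DFA: {p} (ε-closure of the NFA start).
{p} --x--> {p,q,r}  [new]
{p} --y--> {p,q,r}  [seen]
{p,q,r} --x--> {p,q,r,s,t}  [new]
{p,q,r} --y--> {p,q,r,s,t}  [seen]
{p,q,r,s,t} --x--> {p,q,r,s,t}  [seen]
{p,q,r,s,t} --y--> {p,q,r,s,t}  [seen]
Reachable DFA states: {p}, {p,q,r}, {p,q,r,s,t}.
{p,q,r,s,t} is among them.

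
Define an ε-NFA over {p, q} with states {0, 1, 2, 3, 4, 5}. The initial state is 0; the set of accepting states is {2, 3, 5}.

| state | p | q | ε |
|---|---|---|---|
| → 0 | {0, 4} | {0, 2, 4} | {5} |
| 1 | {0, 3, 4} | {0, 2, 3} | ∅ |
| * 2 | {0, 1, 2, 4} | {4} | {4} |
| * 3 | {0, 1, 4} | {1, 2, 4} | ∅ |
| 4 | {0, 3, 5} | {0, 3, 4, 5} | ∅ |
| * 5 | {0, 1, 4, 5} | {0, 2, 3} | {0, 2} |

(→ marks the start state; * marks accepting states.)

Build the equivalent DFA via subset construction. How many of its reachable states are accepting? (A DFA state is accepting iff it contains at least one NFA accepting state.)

Start state of the DFA: {0, 2, 4, 5} (ε-closure of the NFA start).
{0, 2, 4, 5} --p--> {0, 1, 2, 3, 4, 5}  [new]
{0, 2, 4, 5} --q--> {0, 2, 3, 4, 5}  [new]
{0, 1, 2, 3, 4, 5} --p--> {0, 1, 2, 3, 4, 5}  [seen]
{0, 1, 2, 3, 4, 5} --q--> {0, 1, 2, 3, 4, 5}  [seen]
{0, 2, 3, 4, 5} --p--> {0, 1, 2, 3, 4, 5}  [seen]
{0, 2, 3, 4, 5} --q--> {0, 1, 2, 3, 4, 5}  [seen]
Reachable DFA states: {0, 2, 4, 5}, {0, 1, 2, 3, 4, 5}, {0, 2, 3, 4, 5}.
Accepting DFA states (contain an NFA accepting state): {0, 2, 4, 5}, {0, 1, 2, 3, 4, 5}, {0, 2, 3, 4, 5}.

3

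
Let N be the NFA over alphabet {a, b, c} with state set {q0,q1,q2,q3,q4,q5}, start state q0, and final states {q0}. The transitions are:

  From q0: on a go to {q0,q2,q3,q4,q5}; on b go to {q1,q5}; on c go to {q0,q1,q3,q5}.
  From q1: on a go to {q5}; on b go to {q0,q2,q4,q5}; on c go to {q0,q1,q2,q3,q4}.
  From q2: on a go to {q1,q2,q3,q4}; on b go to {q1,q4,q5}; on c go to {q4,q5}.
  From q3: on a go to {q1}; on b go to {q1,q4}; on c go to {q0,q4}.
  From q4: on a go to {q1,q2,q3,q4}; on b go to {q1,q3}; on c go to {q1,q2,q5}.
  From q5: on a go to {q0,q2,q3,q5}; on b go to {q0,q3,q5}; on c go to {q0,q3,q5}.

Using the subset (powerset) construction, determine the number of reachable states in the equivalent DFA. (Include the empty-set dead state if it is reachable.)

Start state of the DFA: {q0}.
{q0} --a--> {q0,q2,q3,q4,q5}  [new]
{q0} --b--> {q1,q5}  [new]
{q0} --c--> {q0,q1,q3,q5}  [new]
{q0,q2,q3,q4,q5} --a--> {q0,q1,q2,q3,q4,q5}  [new]
{q0,q2,q3,q4,q5} --b--> {q0,q1,q3,q4,q5}  [new]
{q0,q2,q3,q4,q5} --c--> {q0,q1,q2,q3,q4,q5}  [seen]
{q1,q5} --a--> {q0,q2,q3,q5}  [new]
{q1,q5} --b--> {q0,q2,q3,q4,q5}  [seen]
{q1,q5} --c--> {q0,q1,q2,q3,q4,q5}  [seen]
{q0,q1,q3,q5} --a--> {q0,q1,q2,q3,q4,q5}  [seen]
{q0,q1,q3,q5} --b--> {q0,q1,q2,q3,q4,q5}  [seen]
{q0,q1,q3,q5} --c--> {q0,q1,q2,q3,q4,q5}  [seen]
{q0,q1,q2,q3,q4,q5} --a--> {q0,q1,q2,q3,q4,q5}  [seen]
{q0,q1,q2,q3,q4,q5} --b--> {q0,q1,q2,q3,q4,q5}  [seen]
{q0,q1,q2,q3,q4,q5} --c--> {q0,q1,q2,q3,q4,q5}  [seen]
{q0,q1,q3,q4,q5} --a--> {q0,q1,q2,q3,q4,q5}  [seen]
{q0,q1,q3,q4,q5} --b--> {q0,q1,q2,q3,q4,q5}  [seen]
{q0,q1,q3,q4,q5} --c--> {q0,q1,q2,q3,q4,q5}  [seen]
{q0,q2,q3,q5} --a--> {q0,q1,q2,q3,q4,q5}  [seen]
{q0,q2,q3,q5} --b--> {q0,q1,q3,q4,q5}  [seen]
{q0,q2,q3,q5} --c--> {q0,q1,q3,q4,q5}  [seen]
Reachable DFA states: {q0}, {q0,q2,q3,q4,q5}, {q1,q5}, {q0,q1,q3,q5}, {q0,q1,q2,q3,q4,q5}, {q0,q1,q3,q4,q5}, {q0,q2,q3,q5}.

7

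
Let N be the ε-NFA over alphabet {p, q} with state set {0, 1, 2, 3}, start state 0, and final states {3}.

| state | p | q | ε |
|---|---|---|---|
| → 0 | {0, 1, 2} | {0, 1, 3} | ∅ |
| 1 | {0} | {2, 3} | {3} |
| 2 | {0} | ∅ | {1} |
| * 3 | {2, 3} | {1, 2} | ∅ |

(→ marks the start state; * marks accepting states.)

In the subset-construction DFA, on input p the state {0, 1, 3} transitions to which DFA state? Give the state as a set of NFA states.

δ(0,p) = {0, 1, 2}; δ(1,p) = {0}; δ(3,p) = {2, 3}.
Union: {0, 1, 2, 3}.

{0, 1, 2, 3}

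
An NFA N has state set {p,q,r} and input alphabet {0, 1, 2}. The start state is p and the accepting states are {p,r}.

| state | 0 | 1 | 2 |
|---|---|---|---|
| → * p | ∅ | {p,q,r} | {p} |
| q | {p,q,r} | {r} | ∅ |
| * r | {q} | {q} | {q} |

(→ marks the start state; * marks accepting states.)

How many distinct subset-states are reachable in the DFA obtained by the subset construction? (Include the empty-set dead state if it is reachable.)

Start state of the DFA: {p}.
{p} --0--> ∅  [new]
{p} --1--> {p,q,r}  [new]
{p} --2--> {p}  [seen]
∅ --0--> ∅  [seen]
∅ --1--> ∅  [seen]
∅ --2--> ∅  [seen]
{p,q,r} --0--> {p,q,r}  [seen]
{p,q,r} --1--> {p,q,r}  [seen]
{p,q,r} --2--> {p,q}  [new]
{p,q} --0--> {p,q,r}  [seen]
{p,q} --1--> {p,q,r}  [seen]
{p,q} --2--> {p}  [seen]
Reachable DFA states: {p}, ∅, {p,q,r}, {p,q}.

4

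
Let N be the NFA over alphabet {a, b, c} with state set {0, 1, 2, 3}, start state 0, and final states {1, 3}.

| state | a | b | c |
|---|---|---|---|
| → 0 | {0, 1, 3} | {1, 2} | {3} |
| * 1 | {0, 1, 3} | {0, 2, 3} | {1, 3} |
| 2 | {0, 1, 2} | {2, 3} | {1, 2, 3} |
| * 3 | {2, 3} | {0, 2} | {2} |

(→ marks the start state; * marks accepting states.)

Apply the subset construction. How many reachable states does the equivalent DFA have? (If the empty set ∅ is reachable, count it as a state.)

Start state of the DFA: {0}.
{0} --a--> {0, 1, 3}  [new]
{0} --b--> {1, 2}  [new]
{0} --c--> {3}  [new]
{0, 1, 3} --a--> {0, 1, 2, 3}  [new]
{0, 1, 3} --b--> {0, 1, 2, 3}  [seen]
{0, 1, 3} --c--> {1, 2, 3}  [new]
{1, 2} --a--> {0, 1, 2, 3}  [seen]
{1, 2} --b--> {0, 2, 3}  [new]
{1, 2} --c--> {1, 2, 3}  [seen]
{3} --a--> {2, 3}  [new]
{3} --b--> {0, 2}  [new]
{3} --c--> {2}  [new]
{0, 1, 2, 3} --a--> {0, 1, 2, 3}  [seen]
{0, 1, 2, 3} --b--> {0, 1, 2, 3}  [seen]
{0, 1, 2, 3} --c--> {1, 2, 3}  [seen]
{1, 2, 3} --a--> {0, 1, 2, 3}  [seen]
{1, 2, 3} --b--> {0, 2, 3}  [seen]
{1, 2, 3} --c--> {1, 2, 3}  [seen]
{0, 2, 3} --a--> {0, 1, 2, 3}  [seen]
{0, 2, 3} --b--> {0, 1, 2, 3}  [seen]
{0, 2, 3} --c--> {1, 2, 3}  [seen]
{2, 3} --a--> {0, 1, 2, 3}  [seen]
{2, 3} --b--> {0, 2, 3}  [seen]
{2, 3} --c--> {1, 2, 3}  [seen]
{0, 2} --a--> {0, 1, 2, 3}  [seen]
{0, 2} --b--> {1, 2, 3}  [seen]
{0, 2} --c--> {1, 2, 3}  [seen]
{2} --a--> {0, 1, 2}  [new]
{2} --b--> {2, 3}  [seen]
{2} --c--> {1, 2, 3}  [seen]
{0, 1, 2} --a--> {0, 1, 2, 3}  [seen]
{0, 1, 2} --b--> {0, 1, 2, 3}  [seen]
{0, 1, 2} --c--> {1, 2, 3}  [seen]
Reachable DFA states: {0}, {0, 1, 3}, {1, 2}, {3}, {0, 1, 2, 3}, {1, 2, 3}, {0, 2, 3}, {2, 3}, {0, 2}, {2}, {0, 1, 2}.

11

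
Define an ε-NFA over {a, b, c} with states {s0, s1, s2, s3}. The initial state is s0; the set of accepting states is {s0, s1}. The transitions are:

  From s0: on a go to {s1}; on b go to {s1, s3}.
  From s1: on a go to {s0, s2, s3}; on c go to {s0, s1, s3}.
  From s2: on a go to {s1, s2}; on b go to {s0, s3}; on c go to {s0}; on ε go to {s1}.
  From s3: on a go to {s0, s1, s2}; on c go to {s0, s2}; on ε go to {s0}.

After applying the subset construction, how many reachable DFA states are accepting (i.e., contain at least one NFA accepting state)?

4

Start state of the DFA: {s0} (ε-closure of the NFA start).
{s0} --a--> {s1}  [new]
{s0} --b--> {s0, s1, s3}  [new]
{s0} --c--> ∅  [new]
{s1} --a--> {s0, s1, s2, s3}  [new]
{s1} --b--> ∅  [seen]
{s1} --c--> {s0, s1, s3}  [seen]
{s0, s1, s3} --a--> {s0, s1, s2, s3}  [seen]
{s0, s1, s3} --b--> {s0, s1, s3}  [seen]
{s0, s1, s3} --c--> {s0, s1, s2, s3}  [seen]
∅ --a--> ∅  [seen]
∅ --b--> ∅  [seen]
∅ --c--> ∅  [seen]
{s0, s1, s2, s3} --a--> {s0, s1, s2, s3}  [seen]
{s0, s1, s2, s3} --b--> {s0, s1, s3}  [seen]
{s0, s1, s2, s3} --c--> {s0, s1, s2, s3}  [seen]
Reachable DFA states: {s0}, {s1}, {s0, s1, s3}, ∅, {s0, s1, s2, s3}.
Accepting DFA states (contain an NFA accepting state): {s0}, {s1}, {s0, s1, s3}, {s0, s1, s2, s3}.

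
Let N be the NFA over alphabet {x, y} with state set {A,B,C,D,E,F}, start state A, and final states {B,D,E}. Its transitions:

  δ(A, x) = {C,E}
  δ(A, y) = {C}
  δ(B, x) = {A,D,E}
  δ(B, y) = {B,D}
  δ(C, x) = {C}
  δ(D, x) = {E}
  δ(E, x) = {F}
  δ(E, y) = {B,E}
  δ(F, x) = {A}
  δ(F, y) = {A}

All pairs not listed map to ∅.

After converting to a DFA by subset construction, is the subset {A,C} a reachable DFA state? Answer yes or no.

yes

Start state of the DFA: {A}.
{A} --x--> {C,E}  [new]
{A} --y--> {C}  [new]
{C,E} --x--> {C,F}  [new]
{C,E} --y--> {B,E}  [new]
{C} --x--> {C}  [seen]
{C} --y--> ∅  [new]
{C,F} --x--> {A,C}  [new]
{C,F} --y--> {A}  [seen]
{B,E} --x--> {A,D,E,F}  [new]
{B,E} --y--> {B,D,E}  [new]
∅ --x--> ∅  [seen]
∅ --y--> ∅  [seen]
{A,C} --x--> {C,E}  [seen]
{A,C} --y--> {C}  [seen]
{A,D,E,F} --x--> {A,C,E,F}  [new]
{A,D,E,F} --y--> {A,B,C,E}  [new]
{B,D,E} --x--> {A,D,E,F}  [seen]
{B,D,E} --y--> {B,D,E}  [seen]
{A,C,E,F} --x--> {A,C,E,F}  [seen]
{A,C,E,F} --y--> {A,B,C,E}  [seen]
{A,B,C,E} --x--> {A,C,D,E,F}  [new]
{A,B,C,E} --y--> {B,C,D,E}  [new]
{A,C,D,E,F} --x--> {A,C,E,F}  [seen]
{A,C,D,E,F} --y--> {A,B,C,E}  [seen]
{B,C,D,E} --x--> {A,C,D,E,F}  [seen]
{B,C,D,E} --y--> {B,D,E}  [seen]
Reachable DFA states: {A}, {C,E}, {C}, {C,F}, {B,E}, ∅, {A,C}, {A,D,E,F}, {B,D,E}, {A,C,E,F}, {A,B,C,E}, {A,C,D,E,F}, {B,C,D,E}.
{A,C} is among them.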